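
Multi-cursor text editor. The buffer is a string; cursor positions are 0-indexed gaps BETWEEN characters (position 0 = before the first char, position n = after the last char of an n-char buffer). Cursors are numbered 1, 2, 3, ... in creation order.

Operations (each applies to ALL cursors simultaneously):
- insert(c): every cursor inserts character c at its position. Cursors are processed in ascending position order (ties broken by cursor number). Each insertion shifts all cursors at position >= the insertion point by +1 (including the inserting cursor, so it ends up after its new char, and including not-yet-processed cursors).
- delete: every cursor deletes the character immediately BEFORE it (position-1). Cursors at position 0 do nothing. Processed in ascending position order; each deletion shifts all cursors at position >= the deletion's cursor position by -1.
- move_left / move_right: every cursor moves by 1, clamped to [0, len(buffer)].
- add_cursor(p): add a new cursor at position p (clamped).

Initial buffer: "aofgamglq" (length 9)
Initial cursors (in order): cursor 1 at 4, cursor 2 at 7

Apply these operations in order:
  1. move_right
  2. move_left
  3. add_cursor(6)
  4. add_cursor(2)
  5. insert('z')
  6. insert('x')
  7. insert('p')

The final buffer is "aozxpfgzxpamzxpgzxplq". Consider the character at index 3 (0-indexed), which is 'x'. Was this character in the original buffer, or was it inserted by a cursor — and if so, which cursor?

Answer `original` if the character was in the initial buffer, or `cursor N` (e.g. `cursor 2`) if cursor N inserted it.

Answer: cursor 4

Derivation:
After op 1 (move_right): buffer="aofgamglq" (len 9), cursors c1@5 c2@8, authorship .........
After op 2 (move_left): buffer="aofgamglq" (len 9), cursors c1@4 c2@7, authorship .........
After op 3 (add_cursor(6)): buffer="aofgamglq" (len 9), cursors c1@4 c3@6 c2@7, authorship .........
After op 4 (add_cursor(2)): buffer="aofgamglq" (len 9), cursors c4@2 c1@4 c3@6 c2@7, authorship .........
After op 5 (insert('z')): buffer="aozfgzamzgzlq" (len 13), cursors c4@3 c1@6 c3@9 c2@11, authorship ..4..1..3.2..
After op 6 (insert('x')): buffer="aozxfgzxamzxgzxlq" (len 17), cursors c4@4 c1@8 c3@12 c2@15, authorship ..44..11..33.22..
After op 7 (insert('p')): buffer="aozxpfgzxpamzxpgzxplq" (len 21), cursors c4@5 c1@10 c3@15 c2@19, authorship ..444..111..333.222..
Authorship (.=original, N=cursor N): . . 4 4 4 . . 1 1 1 . . 3 3 3 . 2 2 2 . .
Index 3: author = 4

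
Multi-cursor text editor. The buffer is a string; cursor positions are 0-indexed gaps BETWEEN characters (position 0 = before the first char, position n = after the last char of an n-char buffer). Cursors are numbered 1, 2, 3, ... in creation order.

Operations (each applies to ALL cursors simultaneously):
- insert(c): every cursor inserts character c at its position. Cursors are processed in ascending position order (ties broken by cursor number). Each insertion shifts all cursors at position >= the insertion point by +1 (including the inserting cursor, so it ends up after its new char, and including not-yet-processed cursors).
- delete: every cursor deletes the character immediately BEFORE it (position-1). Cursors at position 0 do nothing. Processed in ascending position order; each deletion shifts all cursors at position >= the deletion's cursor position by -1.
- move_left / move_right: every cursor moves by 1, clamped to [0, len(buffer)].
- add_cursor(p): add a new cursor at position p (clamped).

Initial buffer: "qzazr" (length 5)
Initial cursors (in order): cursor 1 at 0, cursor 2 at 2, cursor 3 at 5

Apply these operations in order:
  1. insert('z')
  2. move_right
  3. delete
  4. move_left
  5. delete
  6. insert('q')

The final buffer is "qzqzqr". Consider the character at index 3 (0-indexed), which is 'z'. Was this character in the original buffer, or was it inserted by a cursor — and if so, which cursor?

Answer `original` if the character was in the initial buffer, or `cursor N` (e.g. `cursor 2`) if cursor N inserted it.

After op 1 (insert('z')): buffer="zqzzazrz" (len 8), cursors c1@1 c2@4 c3@8, authorship 1..2...3
After op 2 (move_right): buffer="zqzzazrz" (len 8), cursors c1@2 c2@5 c3@8, authorship 1..2...3
After op 3 (delete): buffer="zzzzr" (len 5), cursors c1@1 c2@3 c3@5, authorship 1.2..
After op 4 (move_left): buffer="zzzzr" (len 5), cursors c1@0 c2@2 c3@4, authorship 1.2..
After op 5 (delete): buffer="zzr" (len 3), cursors c1@0 c2@1 c3@2, authorship 12.
After op 6 (insert('q')): buffer="qzqzqr" (len 6), cursors c1@1 c2@3 c3@5, authorship 11223.
Authorship (.=original, N=cursor N): 1 1 2 2 3 .
Index 3: author = 2

Answer: cursor 2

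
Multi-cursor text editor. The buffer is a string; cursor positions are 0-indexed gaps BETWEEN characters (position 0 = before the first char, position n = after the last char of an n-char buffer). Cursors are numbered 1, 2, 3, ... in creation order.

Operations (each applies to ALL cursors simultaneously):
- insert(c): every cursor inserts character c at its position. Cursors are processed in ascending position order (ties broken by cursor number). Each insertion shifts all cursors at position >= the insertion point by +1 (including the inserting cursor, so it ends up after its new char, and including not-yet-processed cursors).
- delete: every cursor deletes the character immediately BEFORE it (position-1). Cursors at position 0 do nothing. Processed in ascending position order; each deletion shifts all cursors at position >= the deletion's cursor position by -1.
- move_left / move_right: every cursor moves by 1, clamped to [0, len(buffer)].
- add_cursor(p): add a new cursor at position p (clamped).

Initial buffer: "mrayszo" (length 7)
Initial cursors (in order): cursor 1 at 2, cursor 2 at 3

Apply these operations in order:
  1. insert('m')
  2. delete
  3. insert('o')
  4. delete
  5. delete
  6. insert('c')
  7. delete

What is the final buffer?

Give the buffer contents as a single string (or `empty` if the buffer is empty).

After op 1 (insert('m')): buffer="mrmamyszo" (len 9), cursors c1@3 c2@5, authorship ..1.2....
After op 2 (delete): buffer="mrayszo" (len 7), cursors c1@2 c2@3, authorship .......
After op 3 (insert('o')): buffer="mroaoyszo" (len 9), cursors c1@3 c2@5, authorship ..1.2....
After op 4 (delete): buffer="mrayszo" (len 7), cursors c1@2 c2@3, authorship .......
After op 5 (delete): buffer="myszo" (len 5), cursors c1@1 c2@1, authorship .....
After op 6 (insert('c')): buffer="mccyszo" (len 7), cursors c1@3 c2@3, authorship .12....
After op 7 (delete): buffer="myszo" (len 5), cursors c1@1 c2@1, authorship .....

Answer: myszo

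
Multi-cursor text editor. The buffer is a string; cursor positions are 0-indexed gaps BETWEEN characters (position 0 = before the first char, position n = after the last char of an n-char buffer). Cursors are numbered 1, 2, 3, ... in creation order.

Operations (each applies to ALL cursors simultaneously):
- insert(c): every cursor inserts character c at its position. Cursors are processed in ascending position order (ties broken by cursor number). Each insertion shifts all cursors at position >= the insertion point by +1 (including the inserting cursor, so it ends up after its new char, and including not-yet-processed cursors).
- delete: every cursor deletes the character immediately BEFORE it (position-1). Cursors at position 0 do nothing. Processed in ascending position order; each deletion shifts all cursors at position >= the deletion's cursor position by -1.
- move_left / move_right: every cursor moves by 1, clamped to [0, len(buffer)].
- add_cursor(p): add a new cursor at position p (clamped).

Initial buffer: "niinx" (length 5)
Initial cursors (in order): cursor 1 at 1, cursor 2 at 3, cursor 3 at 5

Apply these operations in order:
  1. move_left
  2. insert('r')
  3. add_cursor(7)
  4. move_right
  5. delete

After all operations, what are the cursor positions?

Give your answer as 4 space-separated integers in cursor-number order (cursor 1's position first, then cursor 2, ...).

After op 1 (move_left): buffer="niinx" (len 5), cursors c1@0 c2@2 c3@4, authorship .....
After op 2 (insert('r')): buffer="rnirinrx" (len 8), cursors c1@1 c2@4 c3@7, authorship 1..2..3.
After op 3 (add_cursor(7)): buffer="rnirinrx" (len 8), cursors c1@1 c2@4 c3@7 c4@7, authorship 1..2..3.
After op 4 (move_right): buffer="rnirinrx" (len 8), cursors c1@2 c2@5 c3@8 c4@8, authorship 1..2..3.
After op 5 (delete): buffer="rirn" (len 4), cursors c1@1 c2@3 c3@4 c4@4, authorship 1.2.

Answer: 1 3 4 4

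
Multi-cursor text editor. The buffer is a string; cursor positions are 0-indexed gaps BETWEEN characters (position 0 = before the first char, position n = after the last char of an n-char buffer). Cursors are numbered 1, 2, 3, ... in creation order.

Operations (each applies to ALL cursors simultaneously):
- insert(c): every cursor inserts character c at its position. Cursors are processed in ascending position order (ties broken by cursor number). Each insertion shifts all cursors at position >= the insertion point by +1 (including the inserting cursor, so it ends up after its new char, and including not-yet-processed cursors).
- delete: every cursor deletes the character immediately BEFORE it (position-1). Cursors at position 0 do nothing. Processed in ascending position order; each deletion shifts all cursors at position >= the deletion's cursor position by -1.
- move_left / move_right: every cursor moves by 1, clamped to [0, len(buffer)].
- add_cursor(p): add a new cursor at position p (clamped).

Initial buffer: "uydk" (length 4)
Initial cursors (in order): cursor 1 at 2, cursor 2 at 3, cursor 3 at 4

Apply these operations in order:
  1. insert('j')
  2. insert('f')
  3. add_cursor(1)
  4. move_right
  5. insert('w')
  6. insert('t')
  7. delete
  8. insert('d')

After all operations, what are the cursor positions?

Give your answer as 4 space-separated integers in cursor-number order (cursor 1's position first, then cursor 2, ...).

Answer: 9 14 18 4

Derivation:
After op 1 (insert('j')): buffer="uyjdjkj" (len 7), cursors c1@3 c2@5 c3@7, authorship ..1.2.3
After op 2 (insert('f')): buffer="uyjfdjfkjf" (len 10), cursors c1@4 c2@7 c3@10, authorship ..11.22.33
After op 3 (add_cursor(1)): buffer="uyjfdjfkjf" (len 10), cursors c4@1 c1@4 c2@7 c3@10, authorship ..11.22.33
After op 4 (move_right): buffer="uyjfdjfkjf" (len 10), cursors c4@2 c1@5 c2@8 c3@10, authorship ..11.22.33
After op 5 (insert('w')): buffer="uywjfdwjfkwjfw" (len 14), cursors c4@3 c1@7 c2@11 c3@14, authorship ..411.122.2333
After op 6 (insert('t')): buffer="uywtjfdwtjfkwtjfwt" (len 18), cursors c4@4 c1@9 c2@14 c3@18, authorship ..4411.1122.223333
After op 7 (delete): buffer="uywjfdwjfkwjfw" (len 14), cursors c4@3 c1@7 c2@11 c3@14, authorship ..411.122.2333
After op 8 (insert('d')): buffer="uywdjfdwdjfkwdjfwd" (len 18), cursors c4@4 c1@9 c2@14 c3@18, authorship ..4411.1122.223333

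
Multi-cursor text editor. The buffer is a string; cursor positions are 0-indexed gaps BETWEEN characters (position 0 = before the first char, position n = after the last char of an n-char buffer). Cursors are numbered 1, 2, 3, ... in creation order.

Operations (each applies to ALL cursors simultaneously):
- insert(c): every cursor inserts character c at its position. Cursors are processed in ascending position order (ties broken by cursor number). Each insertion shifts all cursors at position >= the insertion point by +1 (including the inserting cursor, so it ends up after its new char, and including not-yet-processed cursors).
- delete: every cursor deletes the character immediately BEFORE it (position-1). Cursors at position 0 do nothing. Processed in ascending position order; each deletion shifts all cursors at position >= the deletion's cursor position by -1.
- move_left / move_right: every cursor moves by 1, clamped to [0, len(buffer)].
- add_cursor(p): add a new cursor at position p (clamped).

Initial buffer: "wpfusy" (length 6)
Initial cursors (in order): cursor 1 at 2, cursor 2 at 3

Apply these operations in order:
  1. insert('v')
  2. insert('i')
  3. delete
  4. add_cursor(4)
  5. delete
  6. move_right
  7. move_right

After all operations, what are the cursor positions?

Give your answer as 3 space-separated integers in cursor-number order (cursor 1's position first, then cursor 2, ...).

Answer: 4 4 4

Derivation:
After op 1 (insert('v')): buffer="wpvfvusy" (len 8), cursors c1@3 c2@5, authorship ..1.2...
After op 2 (insert('i')): buffer="wpvifviusy" (len 10), cursors c1@4 c2@7, authorship ..11.22...
After op 3 (delete): buffer="wpvfvusy" (len 8), cursors c1@3 c2@5, authorship ..1.2...
After op 4 (add_cursor(4)): buffer="wpvfvusy" (len 8), cursors c1@3 c3@4 c2@5, authorship ..1.2...
After op 5 (delete): buffer="wpusy" (len 5), cursors c1@2 c2@2 c3@2, authorship .....
After op 6 (move_right): buffer="wpusy" (len 5), cursors c1@3 c2@3 c3@3, authorship .....
After op 7 (move_right): buffer="wpusy" (len 5), cursors c1@4 c2@4 c3@4, authorship .....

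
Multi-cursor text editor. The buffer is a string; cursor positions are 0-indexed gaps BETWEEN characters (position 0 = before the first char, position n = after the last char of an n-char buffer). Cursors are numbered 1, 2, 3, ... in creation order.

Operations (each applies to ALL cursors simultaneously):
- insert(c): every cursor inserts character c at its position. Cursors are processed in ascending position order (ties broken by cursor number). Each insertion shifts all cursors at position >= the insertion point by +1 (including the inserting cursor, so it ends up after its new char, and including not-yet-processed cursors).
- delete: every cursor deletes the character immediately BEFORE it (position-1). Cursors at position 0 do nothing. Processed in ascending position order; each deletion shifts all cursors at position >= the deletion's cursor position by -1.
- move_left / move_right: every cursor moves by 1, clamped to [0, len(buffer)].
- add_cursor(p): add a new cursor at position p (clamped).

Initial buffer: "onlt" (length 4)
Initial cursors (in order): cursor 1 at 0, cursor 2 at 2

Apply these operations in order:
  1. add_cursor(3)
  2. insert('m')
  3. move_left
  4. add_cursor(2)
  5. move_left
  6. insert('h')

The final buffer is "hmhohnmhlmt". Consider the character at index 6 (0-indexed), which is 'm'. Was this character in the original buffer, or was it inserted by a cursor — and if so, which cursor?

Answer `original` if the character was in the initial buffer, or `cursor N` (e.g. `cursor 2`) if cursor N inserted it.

After op 1 (add_cursor(3)): buffer="onlt" (len 4), cursors c1@0 c2@2 c3@3, authorship ....
After op 2 (insert('m')): buffer="monmlmt" (len 7), cursors c1@1 c2@4 c3@6, authorship 1..2.3.
After op 3 (move_left): buffer="monmlmt" (len 7), cursors c1@0 c2@3 c3@5, authorship 1..2.3.
After op 4 (add_cursor(2)): buffer="monmlmt" (len 7), cursors c1@0 c4@2 c2@3 c3@5, authorship 1..2.3.
After op 5 (move_left): buffer="monmlmt" (len 7), cursors c1@0 c4@1 c2@2 c3@4, authorship 1..2.3.
After op 6 (insert('h')): buffer="hmhohnmhlmt" (len 11), cursors c1@1 c4@3 c2@5 c3@8, authorship 114.2.23.3.
Authorship (.=original, N=cursor N): 1 1 4 . 2 . 2 3 . 3 .
Index 6: author = 2

Answer: cursor 2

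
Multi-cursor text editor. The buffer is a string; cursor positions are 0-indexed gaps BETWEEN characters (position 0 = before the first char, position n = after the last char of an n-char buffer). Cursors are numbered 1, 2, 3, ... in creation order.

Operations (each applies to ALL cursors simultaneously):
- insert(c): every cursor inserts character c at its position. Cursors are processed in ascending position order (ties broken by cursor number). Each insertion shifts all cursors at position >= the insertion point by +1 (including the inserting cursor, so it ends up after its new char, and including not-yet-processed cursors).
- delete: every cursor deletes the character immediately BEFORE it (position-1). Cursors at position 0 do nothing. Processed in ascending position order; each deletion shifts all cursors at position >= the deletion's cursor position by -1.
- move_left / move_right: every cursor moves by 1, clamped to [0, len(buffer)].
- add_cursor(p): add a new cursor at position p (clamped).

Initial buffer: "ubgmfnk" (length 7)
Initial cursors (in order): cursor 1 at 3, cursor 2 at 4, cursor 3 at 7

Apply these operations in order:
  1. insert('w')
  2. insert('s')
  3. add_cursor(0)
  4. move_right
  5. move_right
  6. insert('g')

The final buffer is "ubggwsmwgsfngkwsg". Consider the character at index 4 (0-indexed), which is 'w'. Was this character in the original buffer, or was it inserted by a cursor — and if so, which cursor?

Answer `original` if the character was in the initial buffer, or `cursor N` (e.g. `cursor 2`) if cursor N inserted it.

Answer: cursor 1

Derivation:
After op 1 (insert('w')): buffer="ubgwmwfnkw" (len 10), cursors c1@4 c2@6 c3@10, authorship ...1.2...3
After op 2 (insert('s')): buffer="ubgwsmwsfnkws" (len 13), cursors c1@5 c2@8 c3@13, authorship ...11.22...33
After op 3 (add_cursor(0)): buffer="ubgwsmwsfnkws" (len 13), cursors c4@0 c1@5 c2@8 c3@13, authorship ...11.22...33
After op 4 (move_right): buffer="ubgwsmwsfnkws" (len 13), cursors c4@1 c1@6 c2@9 c3@13, authorship ...11.22...33
After op 5 (move_right): buffer="ubgwsmwsfnkws" (len 13), cursors c4@2 c1@7 c2@10 c3@13, authorship ...11.22...33
After op 6 (insert('g')): buffer="ubggwsmwgsfngkwsg" (len 17), cursors c4@3 c1@9 c2@13 c3@17, authorship ..4.11.212..2.333
Authorship (.=original, N=cursor N): . . 4 . 1 1 . 2 1 2 . . 2 . 3 3 3
Index 4: author = 1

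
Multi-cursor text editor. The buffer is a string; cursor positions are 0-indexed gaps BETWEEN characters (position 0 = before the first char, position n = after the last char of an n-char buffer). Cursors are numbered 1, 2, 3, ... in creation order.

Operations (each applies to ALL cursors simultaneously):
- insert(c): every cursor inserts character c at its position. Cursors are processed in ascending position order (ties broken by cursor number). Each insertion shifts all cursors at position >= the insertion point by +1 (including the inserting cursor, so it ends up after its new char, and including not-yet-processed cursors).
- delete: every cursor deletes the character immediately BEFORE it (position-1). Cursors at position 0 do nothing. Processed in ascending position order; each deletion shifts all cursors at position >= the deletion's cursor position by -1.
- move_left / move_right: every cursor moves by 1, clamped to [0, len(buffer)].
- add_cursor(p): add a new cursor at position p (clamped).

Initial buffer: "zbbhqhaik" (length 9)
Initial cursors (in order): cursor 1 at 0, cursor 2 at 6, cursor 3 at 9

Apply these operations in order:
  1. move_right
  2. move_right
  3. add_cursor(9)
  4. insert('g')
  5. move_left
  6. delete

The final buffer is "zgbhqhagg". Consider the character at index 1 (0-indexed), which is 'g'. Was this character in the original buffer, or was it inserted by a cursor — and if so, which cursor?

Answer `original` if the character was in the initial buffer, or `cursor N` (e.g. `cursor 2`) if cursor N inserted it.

After op 1 (move_right): buffer="zbbhqhaik" (len 9), cursors c1@1 c2@7 c3@9, authorship .........
After op 2 (move_right): buffer="zbbhqhaik" (len 9), cursors c1@2 c2@8 c3@9, authorship .........
After op 3 (add_cursor(9)): buffer="zbbhqhaik" (len 9), cursors c1@2 c2@8 c3@9 c4@9, authorship .........
After op 4 (insert('g')): buffer="zbgbhqhaigkgg" (len 13), cursors c1@3 c2@10 c3@13 c4@13, authorship ..1......2.34
After op 5 (move_left): buffer="zbgbhqhaigkgg" (len 13), cursors c1@2 c2@9 c3@12 c4@12, authorship ..1......2.34
After op 6 (delete): buffer="zgbhqhagg" (len 9), cursors c1@1 c2@7 c3@8 c4@8, authorship .1.....24
Authorship (.=original, N=cursor N): . 1 . . . . . 2 4
Index 1: author = 1

Answer: cursor 1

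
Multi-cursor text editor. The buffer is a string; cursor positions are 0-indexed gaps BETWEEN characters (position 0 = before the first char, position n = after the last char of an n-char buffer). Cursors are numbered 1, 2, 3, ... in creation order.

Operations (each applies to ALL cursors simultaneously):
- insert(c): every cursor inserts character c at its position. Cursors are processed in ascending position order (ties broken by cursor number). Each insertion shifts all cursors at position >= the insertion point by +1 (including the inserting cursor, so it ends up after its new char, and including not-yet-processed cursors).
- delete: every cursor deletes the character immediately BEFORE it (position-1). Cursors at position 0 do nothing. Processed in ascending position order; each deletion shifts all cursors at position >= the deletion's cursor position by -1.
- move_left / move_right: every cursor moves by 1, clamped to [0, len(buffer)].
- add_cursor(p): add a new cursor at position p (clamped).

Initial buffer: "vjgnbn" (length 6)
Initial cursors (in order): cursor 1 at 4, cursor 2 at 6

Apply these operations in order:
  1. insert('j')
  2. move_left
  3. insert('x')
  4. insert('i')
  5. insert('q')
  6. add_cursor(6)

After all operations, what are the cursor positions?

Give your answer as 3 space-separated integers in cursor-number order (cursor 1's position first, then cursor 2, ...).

After op 1 (insert('j')): buffer="vjgnjbnj" (len 8), cursors c1@5 c2@8, authorship ....1..2
After op 2 (move_left): buffer="vjgnjbnj" (len 8), cursors c1@4 c2@7, authorship ....1..2
After op 3 (insert('x')): buffer="vjgnxjbnxj" (len 10), cursors c1@5 c2@9, authorship ....11..22
After op 4 (insert('i')): buffer="vjgnxijbnxij" (len 12), cursors c1@6 c2@11, authorship ....111..222
After op 5 (insert('q')): buffer="vjgnxiqjbnxiqj" (len 14), cursors c1@7 c2@13, authorship ....1111..2222
After op 6 (add_cursor(6)): buffer="vjgnxiqjbnxiqj" (len 14), cursors c3@6 c1@7 c2@13, authorship ....1111..2222

Answer: 7 13 6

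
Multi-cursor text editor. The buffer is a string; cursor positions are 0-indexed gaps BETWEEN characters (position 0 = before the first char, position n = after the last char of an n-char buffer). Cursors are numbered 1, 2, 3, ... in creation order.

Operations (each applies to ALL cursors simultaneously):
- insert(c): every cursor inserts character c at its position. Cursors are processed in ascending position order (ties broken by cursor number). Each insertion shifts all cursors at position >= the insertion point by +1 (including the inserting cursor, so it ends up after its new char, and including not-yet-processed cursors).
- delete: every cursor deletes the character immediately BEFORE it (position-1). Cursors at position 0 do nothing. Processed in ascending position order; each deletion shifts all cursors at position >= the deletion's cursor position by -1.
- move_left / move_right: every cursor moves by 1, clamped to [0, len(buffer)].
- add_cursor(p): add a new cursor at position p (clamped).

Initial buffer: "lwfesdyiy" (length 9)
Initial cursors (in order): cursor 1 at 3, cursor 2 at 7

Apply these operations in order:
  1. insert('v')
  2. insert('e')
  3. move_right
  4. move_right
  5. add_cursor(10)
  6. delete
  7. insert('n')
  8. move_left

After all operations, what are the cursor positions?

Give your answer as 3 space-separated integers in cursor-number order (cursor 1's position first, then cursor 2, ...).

Answer: 6 12 9

Derivation:
After op 1 (insert('v')): buffer="lwfvesdyviy" (len 11), cursors c1@4 c2@9, authorship ...1....2..
After op 2 (insert('e')): buffer="lwfveesdyveiy" (len 13), cursors c1@5 c2@11, authorship ...11....22..
After op 3 (move_right): buffer="lwfveesdyveiy" (len 13), cursors c1@6 c2@12, authorship ...11....22..
After op 4 (move_right): buffer="lwfveesdyveiy" (len 13), cursors c1@7 c2@13, authorship ...11....22..
After op 5 (add_cursor(10)): buffer="lwfveesdyveiy" (len 13), cursors c1@7 c3@10 c2@13, authorship ...11....22..
After op 6 (delete): buffer="lwfveedyei" (len 10), cursors c1@6 c3@8 c2@10, authorship ...11...2.
After op 7 (insert('n')): buffer="lwfveendynein" (len 13), cursors c1@7 c3@10 c2@13, authorship ...11.1..32.2
After op 8 (move_left): buffer="lwfveendynein" (len 13), cursors c1@6 c3@9 c2@12, authorship ...11.1..32.2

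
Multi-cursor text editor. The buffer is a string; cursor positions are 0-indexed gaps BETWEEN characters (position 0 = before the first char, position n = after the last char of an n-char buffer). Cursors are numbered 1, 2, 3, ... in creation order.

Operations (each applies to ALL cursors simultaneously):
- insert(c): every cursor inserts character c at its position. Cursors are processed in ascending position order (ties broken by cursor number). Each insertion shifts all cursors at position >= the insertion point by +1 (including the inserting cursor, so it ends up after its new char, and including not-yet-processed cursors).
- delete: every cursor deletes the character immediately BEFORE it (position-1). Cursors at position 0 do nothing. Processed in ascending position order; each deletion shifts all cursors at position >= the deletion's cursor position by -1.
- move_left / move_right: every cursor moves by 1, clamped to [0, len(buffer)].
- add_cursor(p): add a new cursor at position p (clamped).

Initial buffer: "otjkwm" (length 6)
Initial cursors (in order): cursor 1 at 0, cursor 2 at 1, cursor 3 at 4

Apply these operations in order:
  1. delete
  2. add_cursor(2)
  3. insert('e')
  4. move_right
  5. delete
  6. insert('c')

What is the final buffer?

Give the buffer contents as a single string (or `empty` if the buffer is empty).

After op 1 (delete): buffer="tjwm" (len 4), cursors c1@0 c2@0 c3@2, authorship ....
After op 2 (add_cursor(2)): buffer="tjwm" (len 4), cursors c1@0 c2@0 c3@2 c4@2, authorship ....
After op 3 (insert('e')): buffer="eetjeewm" (len 8), cursors c1@2 c2@2 c3@6 c4@6, authorship 12..34..
After op 4 (move_right): buffer="eetjeewm" (len 8), cursors c1@3 c2@3 c3@7 c4@7, authorship 12..34..
After op 5 (delete): buffer="ejem" (len 4), cursors c1@1 c2@1 c3@3 c4@3, authorship 1.3.
After op 6 (insert('c')): buffer="eccjeccm" (len 8), cursors c1@3 c2@3 c3@7 c4@7, authorship 112.334.

Answer: eccjeccm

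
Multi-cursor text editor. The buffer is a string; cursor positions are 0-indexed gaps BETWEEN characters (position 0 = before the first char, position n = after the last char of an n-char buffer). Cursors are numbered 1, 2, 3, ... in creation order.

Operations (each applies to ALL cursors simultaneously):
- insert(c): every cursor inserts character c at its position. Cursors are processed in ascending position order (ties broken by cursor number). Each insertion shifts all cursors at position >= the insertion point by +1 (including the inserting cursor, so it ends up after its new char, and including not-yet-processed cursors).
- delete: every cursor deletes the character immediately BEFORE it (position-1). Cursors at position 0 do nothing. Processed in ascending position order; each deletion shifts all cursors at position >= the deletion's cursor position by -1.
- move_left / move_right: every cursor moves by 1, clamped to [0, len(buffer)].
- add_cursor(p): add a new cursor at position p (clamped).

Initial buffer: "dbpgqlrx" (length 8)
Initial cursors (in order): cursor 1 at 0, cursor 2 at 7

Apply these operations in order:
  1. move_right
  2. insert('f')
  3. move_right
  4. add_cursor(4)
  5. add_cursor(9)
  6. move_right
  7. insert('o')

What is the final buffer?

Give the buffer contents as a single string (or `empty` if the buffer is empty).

Answer: dfbpogoqlrxfoo

Derivation:
After op 1 (move_right): buffer="dbpgqlrx" (len 8), cursors c1@1 c2@8, authorship ........
After op 2 (insert('f')): buffer="dfbpgqlrxf" (len 10), cursors c1@2 c2@10, authorship .1.......2
After op 3 (move_right): buffer="dfbpgqlrxf" (len 10), cursors c1@3 c2@10, authorship .1.......2
After op 4 (add_cursor(4)): buffer="dfbpgqlrxf" (len 10), cursors c1@3 c3@4 c2@10, authorship .1.......2
After op 5 (add_cursor(9)): buffer="dfbpgqlrxf" (len 10), cursors c1@3 c3@4 c4@9 c2@10, authorship .1.......2
After op 6 (move_right): buffer="dfbpgqlrxf" (len 10), cursors c1@4 c3@5 c2@10 c4@10, authorship .1.......2
After op 7 (insert('o')): buffer="dfbpogoqlrxfoo" (len 14), cursors c1@5 c3@7 c2@14 c4@14, authorship .1..1.3....224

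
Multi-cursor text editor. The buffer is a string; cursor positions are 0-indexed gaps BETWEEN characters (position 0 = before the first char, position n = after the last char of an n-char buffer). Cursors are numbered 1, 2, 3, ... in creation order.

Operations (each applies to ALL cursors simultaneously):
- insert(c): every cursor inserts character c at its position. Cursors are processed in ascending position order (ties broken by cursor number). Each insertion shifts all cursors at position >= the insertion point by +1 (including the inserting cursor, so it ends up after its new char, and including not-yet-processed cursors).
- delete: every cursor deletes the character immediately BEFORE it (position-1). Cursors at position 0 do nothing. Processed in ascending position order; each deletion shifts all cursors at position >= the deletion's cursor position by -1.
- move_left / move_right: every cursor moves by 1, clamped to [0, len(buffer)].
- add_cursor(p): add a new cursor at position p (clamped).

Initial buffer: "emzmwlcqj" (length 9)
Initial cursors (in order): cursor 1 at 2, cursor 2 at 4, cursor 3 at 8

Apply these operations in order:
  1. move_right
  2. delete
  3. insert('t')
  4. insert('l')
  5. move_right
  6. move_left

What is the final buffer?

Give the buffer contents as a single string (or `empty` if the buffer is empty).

Answer: emtlmtllcqtl

Derivation:
After op 1 (move_right): buffer="emzmwlcqj" (len 9), cursors c1@3 c2@5 c3@9, authorship .........
After op 2 (delete): buffer="emmlcq" (len 6), cursors c1@2 c2@3 c3@6, authorship ......
After op 3 (insert('t')): buffer="emtmtlcqt" (len 9), cursors c1@3 c2@5 c3@9, authorship ..1.2...3
After op 4 (insert('l')): buffer="emtlmtllcqtl" (len 12), cursors c1@4 c2@7 c3@12, authorship ..11.22...33
After op 5 (move_right): buffer="emtlmtllcqtl" (len 12), cursors c1@5 c2@8 c3@12, authorship ..11.22...33
After op 6 (move_left): buffer="emtlmtllcqtl" (len 12), cursors c1@4 c2@7 c3@11, authorship ..11.22...33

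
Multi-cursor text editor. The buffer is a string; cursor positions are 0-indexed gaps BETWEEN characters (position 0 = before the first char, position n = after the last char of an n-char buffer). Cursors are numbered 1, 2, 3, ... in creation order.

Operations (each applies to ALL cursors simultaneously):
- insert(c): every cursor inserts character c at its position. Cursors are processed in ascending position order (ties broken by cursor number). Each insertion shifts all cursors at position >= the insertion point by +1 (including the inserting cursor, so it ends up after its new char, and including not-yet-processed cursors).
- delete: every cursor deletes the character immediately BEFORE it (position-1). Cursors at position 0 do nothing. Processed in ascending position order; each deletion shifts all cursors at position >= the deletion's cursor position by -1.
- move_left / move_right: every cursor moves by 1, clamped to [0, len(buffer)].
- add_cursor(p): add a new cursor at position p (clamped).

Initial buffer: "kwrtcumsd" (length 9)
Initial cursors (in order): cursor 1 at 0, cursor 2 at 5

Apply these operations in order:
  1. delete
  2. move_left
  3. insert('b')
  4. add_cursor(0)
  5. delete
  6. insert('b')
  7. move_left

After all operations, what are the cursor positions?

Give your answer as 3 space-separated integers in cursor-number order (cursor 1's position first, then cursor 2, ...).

After op 1 (delete): buffer="kwrtumsd" (len 8), cursors c1@0 c2@4, authorship ........
After op 2 (move_left): buffer="kwrtumsd" (len 8), cursors c1@0 c2@3, authorship ........
After op 3 (insert('b')): buffer="bkwrbtumsd" (len 10), cursors c1@1 c2@5, authorship 1...2.....
After op 4 (add_cursor(0)): buffer="bkwrbtumsd" (len 10), cursors c3@0 c1@1 c2@5, authorship 1...2.....
After op 5 (delete): buffer="kwrtumsd" (len 8), cursors c1@0 c3@0 c2@3, authorship ........
After op 6 (insert('b')): buffer="bbkwrbtumsd" (len 11), cursors c1@2 c3@2 c2@6, authorship 13...2.....
After op 7 (move_left): buffer="bbkwrbtumsd" (len 11), cursors c1@1 c3@1 c2@5, authorship 13...2.....

Answer: 1 5 1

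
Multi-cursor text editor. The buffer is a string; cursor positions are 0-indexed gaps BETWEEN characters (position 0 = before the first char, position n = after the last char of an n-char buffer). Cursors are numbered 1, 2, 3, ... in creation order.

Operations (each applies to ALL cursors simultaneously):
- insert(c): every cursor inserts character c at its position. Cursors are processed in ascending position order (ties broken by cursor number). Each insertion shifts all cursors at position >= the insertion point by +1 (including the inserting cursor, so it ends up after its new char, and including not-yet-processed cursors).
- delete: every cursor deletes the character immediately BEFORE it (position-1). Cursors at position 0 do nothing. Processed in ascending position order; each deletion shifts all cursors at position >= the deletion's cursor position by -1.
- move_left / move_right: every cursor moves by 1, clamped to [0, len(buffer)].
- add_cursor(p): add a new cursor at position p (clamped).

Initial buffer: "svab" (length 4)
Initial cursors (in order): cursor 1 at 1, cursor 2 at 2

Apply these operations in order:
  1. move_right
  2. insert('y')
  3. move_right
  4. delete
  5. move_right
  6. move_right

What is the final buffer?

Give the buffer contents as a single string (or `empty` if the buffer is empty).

Answer: svyy

Derivation:
After op 1 (move_right): buffer="svab" (len 4), cursors c1@2 c2@3, authorship ....
After op 2 (insert('y')): buffer="svyayb" (len 6), cursors c1@3 c2@5, authorship ..1.2.
After op 3 (move_right): buffer="svyayb" (len 6), cursors c1@4 c2@6, authorship ..1.2.
After op 4 (delete): buffer="svyy" (len 4), cursors c1@3 c2@4, authorship ..12
After op 5 (move_right): buffer="svyy" (len 4), cursors c1@4 c2@4, authorship ..12
After op 6 (move_right): buffer="svyy" (len 4), cursors c1@4 c2@4, authorship ..12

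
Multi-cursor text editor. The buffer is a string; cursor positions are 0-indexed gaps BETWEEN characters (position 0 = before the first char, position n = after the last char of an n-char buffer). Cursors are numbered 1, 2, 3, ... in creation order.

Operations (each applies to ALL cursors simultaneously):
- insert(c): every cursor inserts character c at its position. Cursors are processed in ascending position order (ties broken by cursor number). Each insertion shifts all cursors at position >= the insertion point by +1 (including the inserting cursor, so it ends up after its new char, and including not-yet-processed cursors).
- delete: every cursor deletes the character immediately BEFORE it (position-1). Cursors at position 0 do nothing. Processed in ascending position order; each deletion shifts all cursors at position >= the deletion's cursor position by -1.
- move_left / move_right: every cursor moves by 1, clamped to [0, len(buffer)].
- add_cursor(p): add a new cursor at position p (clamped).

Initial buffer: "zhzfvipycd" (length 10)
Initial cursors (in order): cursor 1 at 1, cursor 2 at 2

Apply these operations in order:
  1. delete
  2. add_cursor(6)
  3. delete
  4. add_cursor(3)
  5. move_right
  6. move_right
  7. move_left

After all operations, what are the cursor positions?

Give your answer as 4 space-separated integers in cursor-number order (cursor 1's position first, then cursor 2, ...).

Answer: 1 1 6 4

Derivation:
After op 1 (delete): buffer="zfvipycd" (len 8), cursors c1@0 c2@0, authorship ........
After op 2 (add_cursor(6)): buffer="zfvipycd" (len 8), cursors c1@0 c2@0 c3@6, authorship ........
After op 3 (delete): buffer="zfvipcd" (len 7), cursors c1@0 c2@0 c3@5, authorship .......
After op 4 (add_cursor(3)): buffer="zfvipcd" (len 7), cursors c1@0 c2@0 c4@3 c3@5, authorship .......
After op 5 (move_right): buffer="zfvipcd" (len 7), cursors c1@1 c2@1 c4@4 c3@6, authorship .......
After op 6 (move_right): buffer="zfvipcd" (len 7), cursors c1@2 c2@2 c4@5 c3@7, authorship .......
After op 7 (move_left): buffer="zfvipcd" (len 7), cursors c1@1 c2@1 c4@4 c3@6, authorship .......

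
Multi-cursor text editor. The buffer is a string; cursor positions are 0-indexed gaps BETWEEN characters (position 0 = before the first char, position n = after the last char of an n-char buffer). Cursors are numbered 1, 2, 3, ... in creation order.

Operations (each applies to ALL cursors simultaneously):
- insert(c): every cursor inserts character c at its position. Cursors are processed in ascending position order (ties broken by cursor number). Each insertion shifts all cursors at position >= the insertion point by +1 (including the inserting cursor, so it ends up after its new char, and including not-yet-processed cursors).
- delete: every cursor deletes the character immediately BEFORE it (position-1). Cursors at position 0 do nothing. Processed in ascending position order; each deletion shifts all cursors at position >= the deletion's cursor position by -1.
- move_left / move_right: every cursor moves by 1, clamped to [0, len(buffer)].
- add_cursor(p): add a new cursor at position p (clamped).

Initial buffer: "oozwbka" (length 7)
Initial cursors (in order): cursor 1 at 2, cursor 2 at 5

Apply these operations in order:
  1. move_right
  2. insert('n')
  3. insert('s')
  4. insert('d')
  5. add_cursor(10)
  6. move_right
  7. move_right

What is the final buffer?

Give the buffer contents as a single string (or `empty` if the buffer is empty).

Answer: ooznsdwbknsda

Derivation:
After op 1 (move_right): buffer="oozwbka" (len 7), cursors c1@3 c2@6, authorship .......
After op 2 (insert('n')): buffer="ooznwbkna" (len 9), cursors c1@4 c2@8, authorship ...1...2.
After op 3 (insert('s')): buffer="ooznswbknsa" (len 11), cursors c1@5 c2@10, authorship ...11...22.
After op 4 (insert('d')): buffer="ooznsdwbknsda" (len 13), cursors c1@6 c2@12, authorship ...111...222.
After op 5 (add_cursor(10)): buffer="ooznsdwbknsda" (len 13), cursors c1@6 c3@10 c2@12, authorship ...111...222.
After op 6 (move_right): buffer="ooznsdwbknsda" (len 13), cursors c1@7 c3@11 c2@13, authorship ...111...222.
After op 7 (move_right): buffer="ooznsdwbknsda" (len 13), cursors c1@8 c3@12 c2@13, authorship ...111...222.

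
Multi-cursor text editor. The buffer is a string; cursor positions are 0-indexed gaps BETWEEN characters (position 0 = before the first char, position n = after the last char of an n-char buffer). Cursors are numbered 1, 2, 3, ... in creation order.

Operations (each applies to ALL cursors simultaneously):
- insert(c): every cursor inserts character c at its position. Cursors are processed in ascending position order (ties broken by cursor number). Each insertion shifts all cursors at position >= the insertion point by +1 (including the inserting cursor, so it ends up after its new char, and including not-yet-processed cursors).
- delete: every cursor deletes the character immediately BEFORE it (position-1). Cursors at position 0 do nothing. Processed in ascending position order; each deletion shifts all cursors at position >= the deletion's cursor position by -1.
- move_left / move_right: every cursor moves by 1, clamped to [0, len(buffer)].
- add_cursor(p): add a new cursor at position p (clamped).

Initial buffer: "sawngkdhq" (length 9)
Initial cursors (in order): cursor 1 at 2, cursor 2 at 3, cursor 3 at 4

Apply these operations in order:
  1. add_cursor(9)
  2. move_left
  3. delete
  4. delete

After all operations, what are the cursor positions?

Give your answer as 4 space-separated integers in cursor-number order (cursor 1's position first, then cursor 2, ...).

After op 1 (add_cursor(9)): buffer="sawngkdhq" (len 9), cursors c1@2 c2@3 c3@4 c4@9, authorship .........
After op 2 (move_left): buffer="sawngkdhq" (len 9), cursors c1@1 c2@2 c3@3 c4@8, authorship .........
After op 3 (delete): buffer="ngkdq" (len 5), cursors c1@0 c2@0 c3@0 c4@4, authorship .....
After op 4 (delete): buffer="ngkq" (len 4), cursors c1@0 c2@0 c3@0 c4@3, authorship ....

Answer: 0 0 0 3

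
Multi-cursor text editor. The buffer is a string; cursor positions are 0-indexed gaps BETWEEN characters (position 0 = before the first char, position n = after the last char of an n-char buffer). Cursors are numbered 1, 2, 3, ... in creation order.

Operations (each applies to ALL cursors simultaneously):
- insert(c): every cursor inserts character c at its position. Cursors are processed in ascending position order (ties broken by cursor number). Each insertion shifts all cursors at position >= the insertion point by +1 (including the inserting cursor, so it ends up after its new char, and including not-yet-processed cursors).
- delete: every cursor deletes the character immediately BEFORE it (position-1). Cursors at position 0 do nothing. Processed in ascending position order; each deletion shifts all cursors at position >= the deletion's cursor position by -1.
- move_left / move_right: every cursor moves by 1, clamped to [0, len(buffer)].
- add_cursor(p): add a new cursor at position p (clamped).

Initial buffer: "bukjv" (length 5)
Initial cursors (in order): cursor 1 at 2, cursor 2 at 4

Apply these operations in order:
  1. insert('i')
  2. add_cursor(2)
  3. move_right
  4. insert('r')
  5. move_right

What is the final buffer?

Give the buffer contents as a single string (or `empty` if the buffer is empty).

After op 1 (insert('i')): buffer="buikjiv" (len 7), cursors c1@3 c2@6, authorship ..1..2.
After op 2 (add_cursor(2)): buffer="buikjiv" (len 7), cursors c3@2 c1@3 c2@6, authorship ..1..2.
After op 3 (move_right): buffer="buikjiv" (len 7), cursors c3@3 c1@4 c2@7, authorship ..1..2.
After op 4 (insert('r')): buffer="buirkrjivr" (len 10), cursors c3@4 c1@6 c2@10, authorship ..13.1.2.2
After op 5 (move_right): buffer="buirkrjivr" (len 10), cursors c3@5 c1@7 c2@10, authorship ..13.1.2.2

Answer: buirkrjivr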